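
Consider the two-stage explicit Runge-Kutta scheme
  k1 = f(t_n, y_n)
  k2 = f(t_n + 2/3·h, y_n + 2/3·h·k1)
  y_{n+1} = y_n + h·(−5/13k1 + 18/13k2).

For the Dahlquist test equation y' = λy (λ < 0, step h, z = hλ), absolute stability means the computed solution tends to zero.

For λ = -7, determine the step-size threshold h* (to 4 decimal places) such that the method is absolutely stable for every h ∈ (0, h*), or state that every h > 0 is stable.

Set f=λy, z=hλ:
  k1=λy_n ⇒ h·k1=z·y_n;  k2=λ(1+2/3z)y_n ⇒ h·k2=z(1+2/3z)y_n
  y_{n+1}/y_n = 1 − 5/13z + 18/13z(1+2/3z) = 1 + z + 12/13z²
  R(z) = 1 + z + 12/13z².

Need |R(x)|<1, x<0.
x=-0.98: |R|=0.9065
R=1: x+12/13x²=0 ⇒ x=−13/12=-1.0833; min R=1−1/(4·12/13)=0.7292>−1
Confirm numerically:
  x=-1.039: |R|=0.95748 <1
  x=-0.893: |R|=0.84311 <1
  x=-0.668: |R|=0.74390 <1
  x=-1.471: |R|=1.52639 >1
  x=-1.440: |R|=1.47409 >1
  x=-1.198: |R|=1.12680 >1
Stable set (-1.0833, 0).

(-1.0833,0); λ=-7 ⇒ h* = (13/12)/7 = 0.1548.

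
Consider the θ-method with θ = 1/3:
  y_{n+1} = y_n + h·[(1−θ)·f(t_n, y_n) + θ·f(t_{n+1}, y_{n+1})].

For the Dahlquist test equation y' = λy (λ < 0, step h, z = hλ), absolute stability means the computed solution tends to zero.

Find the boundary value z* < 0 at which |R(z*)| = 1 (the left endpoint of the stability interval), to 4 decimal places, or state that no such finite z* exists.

left endpoint -6.0000.

Set f=λy, z=hλ:
  y_{n+1} = y_n + z·[2/3·y_n + 1/3·y_{n+1}] ⇒ (1 − 1/3z)y_{n+1} = (1 + 2/3z)y_n
  ⇒ R(z) = (1 + 2/3z)/(1 − 1/3z).

Solve |R(x)|<1 on ℝ⁻.
x=-1.22: |R|=0.1327
R=−1: 1+2/3x = −1+1/3x ⇒ -1/3x=2 ⇒ x=2/(-1/3)=-6.0000
Confirm numerically:
  x=-3.137: |R|=0.53349 <1
  x=-3.135: |R|=0.53301 <1
  x=-2.788: |R|=0.44506 <1
  x=-6.588: |R|=1.06133 >1
  x=-6.203: |R|=1.02206 >1
So |R|<1 on (-6.0000, 0).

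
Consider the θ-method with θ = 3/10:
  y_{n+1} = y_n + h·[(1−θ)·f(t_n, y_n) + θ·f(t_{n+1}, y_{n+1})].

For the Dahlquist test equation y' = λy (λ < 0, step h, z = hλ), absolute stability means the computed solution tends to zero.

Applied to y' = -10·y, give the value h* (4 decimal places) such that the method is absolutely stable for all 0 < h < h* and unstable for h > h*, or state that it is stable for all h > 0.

With y'=λy (z=hλ):
  y_{n+1} = y_n + z·[7/10·y_n + 3/10·y_{n+1}] ⇒ (1 − 3/10z)y_{n+1} = (1 + 7/10z)y_n
  ⇒ R(z) = (1 + 7/10z)/(1 − 3/10z).

Find x<0 with |R(x)|<1.
x=-1.35: |R|=0.0391
R=−1: 1+7/10x = −1+3/10x ⇒ -2/5x=2 ⇒ x=2/(-2/5)=-5.0000
Confirm numerically:
  x=-4.438: |R|=0.90358 <1
  x=-4.386: |R|=0.89395 <1
  x=-3.762: |R|=0.76736 <1
  x=-5.547: |R|=1.08213 >1
  x=-5.355: |R|=1.05448 >1
So |R|<1 on (-5.0000, 0).

(-5.0000,0); λ=-10 ⇒ h* = (5)/10 = 0.5000.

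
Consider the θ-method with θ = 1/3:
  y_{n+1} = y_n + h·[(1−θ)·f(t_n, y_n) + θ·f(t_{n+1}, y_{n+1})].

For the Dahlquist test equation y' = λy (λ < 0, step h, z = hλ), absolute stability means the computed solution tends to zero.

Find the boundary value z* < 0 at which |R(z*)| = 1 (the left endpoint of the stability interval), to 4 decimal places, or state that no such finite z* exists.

z* = -6.0000.

On y'=λy, z=hλ:
  y_{n+1} = y_n + z·[2/3·y_n + 1/3·y_{n+1}] ⇒ (1 − 1/3z)y_{n+1} = (1 + 2/3z)y_n
  R(z) = (1 + 2/3z)/(1 − 1/3z).

Boundary: |R(x)|=1, x<0.
x=-1.74: |R|=0.1013
R=−1: 1+2/3x = −1+1/3x ⇒ -1/3x=2 ⇒ x=2/(-1/3)=-6.0000
Confirm numerically:
  x=-5.450: |R|=0.93491 <1
  x=-3.507: |R|=0.61687 <1
  x=-3.071: |R|=0.51754 <1
  x=-6.520: |R|=1.05462 >1
  x=-6.087: |R|=1.00957 >1
Interval (-6.0000, 0).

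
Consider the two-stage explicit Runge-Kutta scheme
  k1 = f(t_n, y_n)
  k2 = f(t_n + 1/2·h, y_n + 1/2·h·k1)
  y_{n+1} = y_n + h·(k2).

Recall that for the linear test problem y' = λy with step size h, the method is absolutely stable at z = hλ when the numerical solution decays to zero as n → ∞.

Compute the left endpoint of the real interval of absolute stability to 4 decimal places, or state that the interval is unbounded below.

z* = -2.0000.

On y'=λy, z=hλ:
  k1=λy_n ⇒ h·k1=z·y_n;  k2=λ(1+1/2z)y_n ⇒ h·k2=z(1+1/2z)y_n
  y_{n+1}/y_n = 1 + z(1+1/2z) = 1 + z + 1/2z²
  ⇒ R(z) = 1 + z + 1/2z².

Solve |R(x)|<1 on ℝ⁻.
x=-1.56: |R|=0.6568
R=1: x+1/2x²=0 ⇒ x=−2=-2.0000; min R=1−1/(4·1/2)=0.5000>−1
Confirm numerically:
  x=-1.326: |R|=0.55314 <1
  x=-1.213: |R|=0.52268 <1
  x=-1.154: |R|=0.51186 <1
  x=-2.276: |R|=1.31409 >1
  x=-2.048: |R|=1.04915 >1
So |R|<1 on (-2.0000, 0).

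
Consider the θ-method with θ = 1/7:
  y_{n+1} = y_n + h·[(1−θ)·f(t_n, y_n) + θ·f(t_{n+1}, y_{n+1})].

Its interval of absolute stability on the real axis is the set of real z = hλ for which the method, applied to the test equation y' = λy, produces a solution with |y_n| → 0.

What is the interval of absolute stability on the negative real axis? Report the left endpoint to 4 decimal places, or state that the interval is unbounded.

Set f=λy, z=hλ:
  y_{n+1} = y_n + z·[6/7·y_n + 1/7·y_{n+1}] ⇒ (1 − 1/7z)y_{n+1} = (1 + 6/7z)y_n
  so R(z) = (1 + 6/7z)/(1 − 1/7z).

Boundary: |R(x)|=1, x<0.
x=-0.38: |R|=0.6396
R=−1: 1+6/7x = −1+1/7x ⇒ -5/7x=2 ⇒ x=2/(-5/7)=-2.8000
Confirm numerically:
  x=-2.025: |R|=0.57064 <1
  x=-1.486: |R|=0.22578 <1
  x=-1.323: |R|=0.11270 <1
  x=-3.285: |R|=1.23578 >1
  x=-2.968: |R|=1.08427 >1
So |R|<1 on (-2.8000, 0).

z∈(-2.8000,0).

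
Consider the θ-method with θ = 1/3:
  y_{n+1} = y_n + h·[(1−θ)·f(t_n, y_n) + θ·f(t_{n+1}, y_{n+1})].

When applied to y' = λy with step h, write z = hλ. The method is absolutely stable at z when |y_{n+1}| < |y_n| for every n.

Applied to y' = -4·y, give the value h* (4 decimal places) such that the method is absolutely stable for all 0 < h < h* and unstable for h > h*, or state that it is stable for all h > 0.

(-6.0000,0); λ=-4 ⇒ h* = (6)/4 = 1.5000.

With y'=λy (z=hλ):
  y_{n+1} = y_n + z·[2/3·y_n + 1/3·y_{n+1}] ⇒ (1 − 1/3z)y_{n+1} = (1 + 2/3z)y_n
  R(z) = (1 + 2/3z)/(1 − 1/3z).

Boundary: |R(x)|=1, x<0.
x=-0.36: |R|=0.6786
R=−1: 1+2/3x = −1+1/3x ⇒ -1/3x=2 ⇒ x=2/(-1/3)=-6.0000
Confirm numerically:
  x=-4.929: |R|=0.86493 <1
  x=-4.093: |R|=0.73114 <1
  x=-2.631: |R|=0.40170 <1
  x=-6.349: |R|=1.03733 >1
  x=-6.210: |R|=1.02280 >1
  x=-6.141: |R|=1.01543 >1
So |R|<1 on (-6.0000, 0).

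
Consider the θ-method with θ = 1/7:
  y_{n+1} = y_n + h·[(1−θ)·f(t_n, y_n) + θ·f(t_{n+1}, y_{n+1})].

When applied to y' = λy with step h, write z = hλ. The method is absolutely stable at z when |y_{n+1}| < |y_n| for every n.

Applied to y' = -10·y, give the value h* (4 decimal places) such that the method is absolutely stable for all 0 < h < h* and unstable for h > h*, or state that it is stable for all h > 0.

(-2.8000,0); λ=-10 ⇒ h* = (14/5)/10 = 0.2800.

Test eqn y'=λy, z=hλ:
  y_{n+1} = y_n + z·[6/7·y_n + 1/7·y_{n+1}] ⇒ (1 − 1/7z)y_{n+1} = (1 + 6/7z)y_n
  Hence R(z) = (1 + 6/7z)/(1 − 1/7z).

Find x<0 with |R(x)|<1.
x=-0.7: |R|=0.3636
R=−1: 1+6/7x = −1+1/7x ⇒ -5/7x=2 ⇒ x=2/(-5/7)=-2.8000
Confirm numerically:
  x=-2.536: |R|=0.86158 <1
  x=-2.111: |R|=0.62189 <1
  x=-1.524: |R|=0.25153 <1
  x=-1.259: |R|=0.06708 <1
  x=-3.346: |R|=1.26387 >1
  x=-3.167: |R|=1.18049 >1
Stable set (-2.8000, 0).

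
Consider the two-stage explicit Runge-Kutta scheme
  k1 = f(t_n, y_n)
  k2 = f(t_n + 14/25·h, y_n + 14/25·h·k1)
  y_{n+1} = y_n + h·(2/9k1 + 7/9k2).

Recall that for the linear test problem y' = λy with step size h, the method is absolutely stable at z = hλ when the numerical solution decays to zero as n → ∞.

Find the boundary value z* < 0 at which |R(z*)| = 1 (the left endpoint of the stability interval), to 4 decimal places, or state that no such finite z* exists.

Set f=λy, z=hλ:
  k1=λy_n ⇒ h·k1=z·y_n;  k2=λ(1+14/25z)y_n ⇒ h·k2=z(1+14/25z)y_n
  y_{n+1}/y_n = 1 + 2/9z + 7/9z(1+14/25z) = 1 + z + 98/225z²
  so R(z) = 1 + z + 98/225z².

Boundary: |R(x)|=1, x<0.
x=-1.58: |R|=0.5073
R=1: x+98/225x²=0 ⇒ x=−225/98=-2.2959; min R=1−1/(4·98/225)=0.4260>−1
Confirm numerically:
  x=-1.882: |R|=0.66070 <1
  x=-1.678: |R|=0.54839 <1
  x=-1.452: |R|=0.46628 <1
  x=-2.517: |R|=1.24237 >1
  x=-2.410: |R|=1.11975 >1
  x=-2.354: |R|=1.05955 >1
Interval (-2.2959, 0).

z* = -2.2959.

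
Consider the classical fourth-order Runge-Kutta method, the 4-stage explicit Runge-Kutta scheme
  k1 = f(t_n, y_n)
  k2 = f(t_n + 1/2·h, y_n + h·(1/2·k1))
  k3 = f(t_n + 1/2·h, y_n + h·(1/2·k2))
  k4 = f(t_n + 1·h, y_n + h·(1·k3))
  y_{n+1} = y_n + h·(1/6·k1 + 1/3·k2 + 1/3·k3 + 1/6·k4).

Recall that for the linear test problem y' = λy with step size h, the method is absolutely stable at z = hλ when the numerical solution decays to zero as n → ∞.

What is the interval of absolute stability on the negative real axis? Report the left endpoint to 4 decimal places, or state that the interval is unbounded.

z∈(-2.7853,0).

Set f=λy, z=hλ:
  order 4, 4-stage ⇒ R(z)=1+z+z^2/2+z^3/6+z^4/24
  (e.g. R(-1.17)=0.32559, |R|=0.32559)

Boundary: |R(x)|=1, x<0.
x=-1.17: |R|=0.3256
|R(-2.9)|=1.1872 |R(-1.61)|=0.2705 |R(-1.25)|=0.3075
Bisect:
  x_lo=-3.3987 |R|=2.3932  x_hi=-0.2488 |R|=0.7797
  mid=-1.82374 |R|=0.28924 →hi
  mid=-2.61120 |R|=0.76772 →hi
  mid=-3.00493 |R|=1.38489 →lo
  mid=-2.80806 |R|=1.03488 →lo
  mid=-2.70963 |R|=0.89179 →hi
  mid=-2.75885 |R|=0.96085 →hi
  mid=-2.78346 |R|=0.99723 →hi
  mid=-2.79576 |R|=1.01589 →lo
  mid=-2.78961 |R|=1.00652 →lo
  mid=-2.78653 |R|=1.00187 →lo
  ...
  [-2.78538,-2.78519] ⇒ x*=-2.7853
Stable set (-2.7853, 0).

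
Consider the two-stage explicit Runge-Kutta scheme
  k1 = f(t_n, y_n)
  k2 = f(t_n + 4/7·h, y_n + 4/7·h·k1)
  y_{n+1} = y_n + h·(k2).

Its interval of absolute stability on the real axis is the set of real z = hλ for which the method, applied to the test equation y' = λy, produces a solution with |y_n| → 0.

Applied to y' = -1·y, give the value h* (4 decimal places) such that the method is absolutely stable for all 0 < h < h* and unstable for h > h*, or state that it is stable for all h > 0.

Set f=λy, z=hλ:
  k1=λy_n ⇒ h·k1=z·y_n;  k2=λ(1+4/7z)y_n ⇒ h·k2=z(1+4/7z)y_n
  y_{n+1}/y_n = 1 + z(1+4/7z) = 1 + z + 4/7z²
  R(z) = 1 + z + 4/7z².

Boundary: |R(x)|=1, x<0.
x=-1.04: |R|=0.5781
R=1: x+4/7x²=0 ⇒ x=−7/4=-1.7500; min R=1−1/(4·4/7)=0.5625>−1
Confirm numerically:
  x=-1.491: |R|=0.77933 <1
  x=-1.388: |R|=0.71288 <1
  x=-1.167: |R|=0.61122 <1
  x=-2.256: |R|=1.65231 >1
  x=-1.973: |R|=1.25142 >1
  x=-1.818: |R|=1.07064 >1
So |R|<1 on (-1.7500, 0).

(-1.7500,0); λ=-1 ⇒ h* = (7/4)/1 = 1.7500.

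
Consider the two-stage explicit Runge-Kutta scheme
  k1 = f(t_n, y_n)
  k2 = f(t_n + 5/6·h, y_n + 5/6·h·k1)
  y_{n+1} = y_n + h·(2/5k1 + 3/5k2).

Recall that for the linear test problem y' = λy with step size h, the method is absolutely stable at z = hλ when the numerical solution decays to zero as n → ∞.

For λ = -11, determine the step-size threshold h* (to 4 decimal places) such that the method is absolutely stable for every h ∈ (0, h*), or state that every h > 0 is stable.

Test eqn y'=λy, z=hλ:
  k1=λy_n ⇒ h·k1=z·y_n;  k2=λ(1+5/6z)y_n ⇒ h·k2=z(1+5/6z)y_n
  y_{n+1}/y_n = 1 + 2/5z + 3/5z(1+5/6z) = 1 + z + 1/2z²
  so R(z) = 1 + z + 1/2z².

Find x<0 with |R(x)|<1.
x=-0.55: |R|=0.6013
R=1: x+1/2x²=0 ⇒ x=−2=-2.0000; min R=1−1/(4·1/2)=0.5000>−1
Confirm numerically:
  x=-1.843: |R|=0.85532 <1
  x=-1.600: |R|=0.68000 <1
  x=-1.365: |R|=0.56661 <1
  x=-2.398: |R|=1.47720 >1
  x=-2.322: |R|=1.37384 >1
  x=-2.235: |R|=1.26261 >1
Interval (-2.0000, 0).

(-2.0000,0); λ=-11 ⇒ h* = (2)/11 = 0.1818.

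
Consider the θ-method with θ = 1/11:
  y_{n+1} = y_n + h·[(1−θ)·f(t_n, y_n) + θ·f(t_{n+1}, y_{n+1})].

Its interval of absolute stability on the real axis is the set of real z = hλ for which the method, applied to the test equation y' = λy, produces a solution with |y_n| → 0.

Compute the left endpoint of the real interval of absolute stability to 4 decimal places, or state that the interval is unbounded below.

z* = -2.4444.

Set f=λy, z=hλ:
  y_{n+1} = y_n + z·[10/11·y_n + 1/11·y_{n+1}] ⇒ (1 − 1/11z)y_{n+1} = (1 + 10/11z)y_n
  so R(z) = (1 + 10/11z)/(1 − 1/11z).

Boundary: |R(x)|=1, x<0.
x=-1.46: |R|=0.2889
R=−1: 1+10/11x = −1+1/11x ⇒ -9/11x=2 ⇒ x=2/(-9/11)=-2.4444
Confirm numerically:
  x=-2.223: |R|=0.84928 <1
  x=-2.123: |R|=0.77955 <1
  x=-1.346: |R|=0.19925 <1
  x=-1.183: |R|=0.06813 <1
  x=-2.835: |R|=1.25407 >1
  x=-2.792: |R|=1.22680 >1
  x=-2.786: |R|=1.22298 >1
Interval (-2.4444, 0).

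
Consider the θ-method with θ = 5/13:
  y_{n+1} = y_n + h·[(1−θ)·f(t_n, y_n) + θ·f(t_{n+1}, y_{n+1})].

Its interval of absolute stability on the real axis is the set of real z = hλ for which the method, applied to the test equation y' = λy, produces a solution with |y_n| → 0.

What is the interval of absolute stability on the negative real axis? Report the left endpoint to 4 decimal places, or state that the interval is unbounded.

(-8.6667, 0).

Set f=λy, z=hλ:
  y_{n+1} = y_n + z·[8/13·y_n + 5/13·y_{n+1}] ⇒ (1 − 5/13z)y_{n+1} = (1 + 8/13z)y_n
  Hence R(z) = (1 + 8/13z)/(1 − 5/13z).

Boundary: |R(x)|=1, x<0.
x=-1.26: |R|=0.1513
R=−1: 1+8/13x = −1+5/13x ⇒ -3/13x=2 ⇒ x=2/(-3/13)=-8.6667
Confirm numerically:
  x=-4.466: |R|=0.64331 <1
  x=-4.171: |R|=0.60162 <1
  x=-3.827: |R|=0.54819 <1
  x=-9.124: |R|=1.02340 >1
  x=-9.087: |R|=1.02158 >1
  x=-9.065: |R|=1.02049 >1
Stable set (-8.6667, 0).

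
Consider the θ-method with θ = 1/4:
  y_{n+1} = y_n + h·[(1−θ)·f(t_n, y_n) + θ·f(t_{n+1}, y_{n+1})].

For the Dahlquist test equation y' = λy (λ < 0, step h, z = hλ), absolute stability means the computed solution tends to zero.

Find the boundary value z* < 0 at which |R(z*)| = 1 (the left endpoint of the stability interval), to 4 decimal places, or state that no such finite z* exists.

left endpoint -4.0000.

With y'=λy (z=hλ):
  y_{n+1} = y_n + z·[3/4·y_n + 1/4·y_{n+1}] ⇒ (1 − 1/4z)y_{n+1} = (1 + 3/4z)y_n
  so R(z) = (1 + 3/4z)/(1 − 1/4z).

Need |R(x)|<1, x<0.
x=-0.38: |R|=0.6530
R=−1: 1+3/4x = −1+1/4x ⇒ -1/2x=2 ⇒ x=2/(-1/2)=-4.0000
Confirm numerically:
  x=-3.009: |R|=0.71722 <1
  x=-1.837: |R|=0.25887 <1
  x=-1.762: |R|=0.22319 <1
  x=-4.504: |R|=1.11853 >1
  x=-4.397: |R|=1.09456 >1
Stable set (-4.0000, 0).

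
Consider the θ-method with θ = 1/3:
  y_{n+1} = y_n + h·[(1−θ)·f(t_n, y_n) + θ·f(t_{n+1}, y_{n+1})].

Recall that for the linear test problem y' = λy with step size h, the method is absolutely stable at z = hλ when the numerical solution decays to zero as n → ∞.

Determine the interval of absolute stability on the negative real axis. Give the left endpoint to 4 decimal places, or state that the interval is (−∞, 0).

(-6.0000, 0).

Set f=λy, z=hλ:
  y_{n+1} = y_n + z·[2/3·y_n + 1/3·y_{n+1}] ⇒ (1 − 1/3z)y_{n+1} = (1 + 2/3z)y_n
  R(z) = (1 + 2/3z)/(1 − 1/3z).

Solve |R(x)|<1 on ℝ⁻.
x=-1.46: |R|=0.0179
R=−1: 1+2/3x = −1+1/3x ⇒ -1/3x=2 ⇒ x=2/(-1/3)=-6.0000
Confirm numerically:
  x=-5.548: |R|=0.94712 <1
  x=-4.537: |R|=0.80589 <1
  x=-2.964: |R|=0.49095 <1
  x=-6.122: |R|=1.01337 >1
  x=-6.040: |R|=1.00442 >1
Stable set (-6.0000, 0).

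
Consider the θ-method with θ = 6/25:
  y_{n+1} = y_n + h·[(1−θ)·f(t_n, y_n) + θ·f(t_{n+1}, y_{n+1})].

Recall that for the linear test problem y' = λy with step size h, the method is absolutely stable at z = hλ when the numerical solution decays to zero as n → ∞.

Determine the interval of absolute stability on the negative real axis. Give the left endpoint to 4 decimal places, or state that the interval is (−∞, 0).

Test eqn y'=λy, z=hλ:
  y_{n+1} = y_n + z·[19/25·y_n + 6/25·y_{n+1}] ⇒ (1 − 6/25z)y_{n+1} = (1 + 19/25z)y_n
  ⇒ R(z) = (1 + 19/25z)/(1 − 6/25z).

Need |R(x)|<1, x<0.
x=-0.32: |R|=0.7028
R=−1: 1+19/25x = −1+6/25x ⇒ -13/25x=2 ⇒ x=2/(-13/25)=-3.8462
Confirm numerically:
  x=-3.033: |R|=0.75529 <1
  x=-2.984: |R|=0.73877 <1
  x=-2.858: |R|=0.69522 <1
  x=-2.119: |R|=0.40465 <1
  x=-4.312: |R|=1.11904 >1
  x=-3.928: |R|=1.02191 >1
So |R|<1 on (-3.8462, 0).

(-3.8462, 0).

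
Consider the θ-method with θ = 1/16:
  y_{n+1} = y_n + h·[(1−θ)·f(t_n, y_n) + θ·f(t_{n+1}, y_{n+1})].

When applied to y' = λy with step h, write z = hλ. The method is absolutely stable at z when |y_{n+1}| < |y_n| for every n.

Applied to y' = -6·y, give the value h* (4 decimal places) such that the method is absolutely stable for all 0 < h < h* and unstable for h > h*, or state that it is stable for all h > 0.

Set f=λy, z=hλ:
  y_{n+1} = y_n + z·[15/16·y_n + 1/16·y_{n+1}] ⇒ (1 − 1/16z)y_{n+1} = (1 + 15/16z)y_n
  Hence R(z) = (1 + 15/16z)/(1 − 1/16z).

Need |R(x)|<1, x<0.
x=-0.33: |R|=0.6767
R=−1: 1+15/16x = −1+1/16x ⇒ -7/8x=2 ⇒ x=2/(-7/8)=-2.2857
Confirm numerically:
  x=-2.220: |R|=0.94951 <1
  x=-1.777: |R|=0.59937 <1
  x=-1.441: |R|=0.32194 <1
  x=-2.873: |R|=1.43565 >1
  x=-2.632: |R|=1.26020 >1
Stable set (-2.2857, 0).

(-2.2857,0); λ=-6 ⇒ h* = (16/7)/6 = 0.3810.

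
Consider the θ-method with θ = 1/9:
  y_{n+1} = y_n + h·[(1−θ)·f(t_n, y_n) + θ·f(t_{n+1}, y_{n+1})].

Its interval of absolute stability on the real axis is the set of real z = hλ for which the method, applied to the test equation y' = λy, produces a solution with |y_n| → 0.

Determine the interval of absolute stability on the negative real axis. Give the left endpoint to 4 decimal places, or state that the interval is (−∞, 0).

With y'=λy (z=hλ):
  y_{n+1} = y_n + z·[8/9·y_n + 1/9·y_{n+1}] ⇒ (1 − 1/9z)y_{n+1} = (1 + 8/9z)y_n
  ⇒ R(z) = (1 + 8/9z)/(1 − 1/9z).

Need |R(x)|<1, x<0.
x=-1.42: |R|=0.2265
R=−1: 1+8/9x = −1+1/9x ⇒ -7/9x=2 ⇒ x=2/(-7/9)=-2.5714
Confirm numerically:
  x=-2.018: |R|=0.64839 <1
  x=-1.834: |R|=0.52354 <1
  x=-1.777: |R|=0.48399 <1
  x=-1.325: |R|=0.15496 <1
  x=-3.128: |R|=1.32124 >1
  x=-2.947: |R|=1.22006 >1
Interval (-2.5714, 0).

(-2.5714, 0).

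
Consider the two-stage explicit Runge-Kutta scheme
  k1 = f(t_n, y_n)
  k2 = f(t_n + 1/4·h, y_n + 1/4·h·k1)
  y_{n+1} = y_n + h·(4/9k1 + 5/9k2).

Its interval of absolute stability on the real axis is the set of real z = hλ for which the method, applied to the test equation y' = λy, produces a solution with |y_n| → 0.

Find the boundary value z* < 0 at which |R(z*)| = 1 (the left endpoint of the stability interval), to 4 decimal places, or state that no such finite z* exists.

left endpoint -7.2000.

On y'=λy, z=hλ:
  k1=λy_n ⇒ h·k1=z·y_n;  k2=λ(1+1/4z)y_n ⇒ h·k2=z(1+1/4z)y_n
  y_{n+1}/y_n = 1 + 4/9z + 5/9z(1+1/4z) = 1 + z + 5/36z²
  ⇒ R(z) = 1 + z + 5/36z².

Boundary: |R(x)|=1, x<0.
x=-0.77: |R|=0.3123
R=1: x+5/36x²=0 ⇒ x=−36/5=-7.2000; min R=1−1/(4·5/36)=-0.8000>−1
Confirm numerically:
  x=-6.534: |R|=0.39560 <1
  x=-3.960: |R|=0.78200 <1
  x=-3.464: |R|=0.79743 <1
  x=-3.248: |R|=0.78279 <1
  x=-7.742: |R|=1.58280 >1
  x=-7.605: |R|=1.42778 >1
  x=-7.318: |R|=1.11993 >1
Interval (-7.2000, 0).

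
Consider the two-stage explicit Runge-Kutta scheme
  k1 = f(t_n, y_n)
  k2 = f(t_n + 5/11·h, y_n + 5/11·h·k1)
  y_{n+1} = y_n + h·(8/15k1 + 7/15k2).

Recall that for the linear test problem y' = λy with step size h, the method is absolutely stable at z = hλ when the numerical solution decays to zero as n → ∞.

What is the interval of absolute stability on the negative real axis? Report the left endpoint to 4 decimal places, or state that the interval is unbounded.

z∈(-4.7143,0).

On y'=λy, z=hλ:
  k1=λy_n ⇒ h·k1=z·y_n;  k2=λ(1+5/11z)y_n ⇒ h·k2=z(1+5/11z)y_n
  y_{n+1}/y_n = 1 + 8/15z + 7/15z(1+5/11z) = 1 + z + 7/33z²
  Hence R(z) = 1 + z + 7/33z².

Need |R(x)|<1, x<0.
x=-1.52: |R|=0.0299
R=1: x+7/33x²=0 ⇒ x=−33/7=-4.7143; min R=1−1/(4·7/33)=-0.1786>−1
Confirm numerically:
  x=-3.831: |R|=0.28221 <1
  x=-3.553: |R|=0.12478 <1
  x=-3.222: |R|=0.01991 <1
  x=-2.782: |R|=0.14028 <1
  x=-5.141: |R|=1.46534 >1
  x=-5.041: |R|=1.34936 >1
Interval (-4.7143, 0).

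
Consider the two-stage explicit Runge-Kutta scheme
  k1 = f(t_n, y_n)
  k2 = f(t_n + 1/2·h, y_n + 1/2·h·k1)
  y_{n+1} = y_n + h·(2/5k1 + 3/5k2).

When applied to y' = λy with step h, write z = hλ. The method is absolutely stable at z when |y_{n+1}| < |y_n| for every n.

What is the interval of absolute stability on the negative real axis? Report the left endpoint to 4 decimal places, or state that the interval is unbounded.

(-3.3333, 0).

Test eqn y'=λy, z=hλ:
  k1=λy_n ⇒ h·k1=z·y_n;  k2=λ(1+1/2z)y_n ⇒ h·k2=z(1+1/2z)y_n
  y_{n+1}/y_n = 1 + 2/5z + 3/5z(1+1/2z) = 1 + z + 3/10z²
  R(z) = 1 + z + 3/10z².

Need |R(x)|<1, x<0.
x=-1.59: |R|=0.1684
R=1: x+3/10x²=0 ⇒ x=−10/3=-3.3333; min R=1−1/(4·3/10)=0.1667>−1
Confirm numerically:
  x=-3.010: |R|=0.70803 <1
  x=-2.796: |R|=0.54928 <1
  x=-1.430: |R|=0.18347 <1
  x=-3.785: |R|=1.51287 >1
  x=-3.659: |R|=1.35748 >1
Interval (-3.3333, 0).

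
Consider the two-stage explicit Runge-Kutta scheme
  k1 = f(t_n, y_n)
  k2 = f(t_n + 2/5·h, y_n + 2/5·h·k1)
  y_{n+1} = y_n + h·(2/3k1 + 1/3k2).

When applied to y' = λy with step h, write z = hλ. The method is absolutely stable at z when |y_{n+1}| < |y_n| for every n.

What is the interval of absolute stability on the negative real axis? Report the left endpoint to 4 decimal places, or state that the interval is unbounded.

Test eqn y'=λy, z=hλ:
  k1=λy_n ⇒ h·k1=z·y_n;  k2=λ(1+2/5z)y_n ⇒ h·k2=z(1+2/5z)y_n
  y_{n+1}/y_n = 1 + 2/3z + 1/3z(1+2/5z) = 1 + z + 2/15z²
  Hence R(z) = 1 + z + 2/15z².

Need |R(x)|<1, x<0.
x=-0.61: |R|=0.4396
R=1: x+2/15x²=0 ⇒ x=−15/2=-7.5000; min R=1−1/(4·2/15)=-0.8750>−1
Confirm numerically:
  x=-4.713: |R|=0.75135 <1
  x=-4.354: |R|=0.82636 <1
  x=-3.609: |R|=0.87235 <1
  x=-3.061: |R|=0.81170 <1
  x=-8.096: |R|=1.64336 >1
  x=-7.773: |R|=1.28294 >1
  x=-7.672: |R|=1.17594 >1
Stable set (-7.5000, 0).

(-7.5000, 0).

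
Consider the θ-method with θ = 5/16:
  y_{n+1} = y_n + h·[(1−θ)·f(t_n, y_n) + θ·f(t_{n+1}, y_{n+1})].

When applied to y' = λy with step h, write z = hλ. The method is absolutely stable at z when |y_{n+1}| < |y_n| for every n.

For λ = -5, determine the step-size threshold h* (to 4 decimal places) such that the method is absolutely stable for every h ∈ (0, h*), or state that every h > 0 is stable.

With y'=λy (z=hλ):
  y_{n+1} = y_n + z·[11/16·y_n + 5/16·y_{n+1}] ⇒ (1 − 5/16z)y_{n+1} = (1 + 11/16z)y_n
  ⇒ R(z) = (1 + 11/16z)/(1 − 5/16z).

Solve |R(x)|<1 on ℝ⁻.
x=-0.33: |R|=0.7008
R=−1: 1+11/16x = −1+5/16x ⇒ -3/8x=2 ⇒ x=2/(-3/8)=-5.3333
Confirm numerically:
  x=-4.961: |R|=0.94525 <1
  x=-4.482: |R|=0.86701 <1
  x=-3.457: |R|=0.66177 <1
  x=-5.752: |R|=1.05612 >1
  x=-5.499: |R|=1.02285 >1
  x=-5.471: |R|=1.01905 >1
So |R|<1 on (-5.3333, 0).

(-5.3333,0); λ=-5 ⇒ h* = (16/3)/5 = 1.0667.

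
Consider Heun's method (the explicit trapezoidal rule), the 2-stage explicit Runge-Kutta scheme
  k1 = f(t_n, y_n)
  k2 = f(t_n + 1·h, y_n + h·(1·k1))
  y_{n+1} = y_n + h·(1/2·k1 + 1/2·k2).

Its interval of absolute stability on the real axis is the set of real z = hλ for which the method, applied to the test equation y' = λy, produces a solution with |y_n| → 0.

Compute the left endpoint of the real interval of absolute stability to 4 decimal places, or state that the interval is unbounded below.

With y'=λy (z=hλ):
  order 2, 2-stage ⇒ R(z)=1+z+z^2/2
  (e.g. R(-0.67)=0.55445, |R|=0.55445)

Solve |R(x)|<1 on ℝ⁻.
x=-0.67: |R|=0.5544
|R(-1.54)|=0.6458 |R(-1.32)|=0.5512 |R(-0.71)|=0.5421
Bisect:
  x_lo=-2.7113 |R|=1.9643  x_hi=-0.2533 |R|=0.7788
  mid=-1.48233 |R|=0.61632 →hi
  mid=-2.09684 |R|=1.10152 →lo
  mid=-1.78958 |R|=0.81172 →hi
  mid=-1.94321 |R|=0.94482 →hi
  mid=-2.02002 |R|=1.02022 →lo
  mid=-1.98162 |R|=0.98179 →hi
  mid=-2.00082 |R|=1.00082 →lo
  mid=-1.99122 |R|=0.99126 →hi
  ...
  [-2.00007,-1.99992] ⇒ x*=-2.0000
So |R|<1 on (-2.0000, 0).

left endpoint -2.0000.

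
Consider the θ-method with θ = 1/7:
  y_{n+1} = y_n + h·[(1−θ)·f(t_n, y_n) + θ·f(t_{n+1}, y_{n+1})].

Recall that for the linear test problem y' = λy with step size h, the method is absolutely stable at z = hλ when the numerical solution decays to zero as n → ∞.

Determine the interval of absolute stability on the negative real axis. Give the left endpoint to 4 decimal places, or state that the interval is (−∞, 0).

(-2.8000, 0).

Set f=λy, z=hλ:
  y_{n+1} = y_n + z·[6/7·y_n + 1/7·y_{n+1}] ⇒ (1 − 1/7z)y_{n+1} = (1 + 6/7z)y_n
  Hence R(z) = (1 + 6/7z)/(1 − 1/7z).

Find x<0 with |R(x)|<1.
x=-0.67: |R|=0.3885
R=−1: 1+6/7x = −1+1/7x ⇒ -5/7x=2 ⇒ x=2/(-5/7)=-2.8000
Confirm numerically:
  x=-2.564: |R|=0.87662 <1
  x=-2.234: |R|=0.69352 <1
  x=-2.066: |R|=0.59519 <1
  x=-3.169: |R|=1.18143 >1
  x=-2.943: |R|=1.07191 >1
  x=-2.901: |R|=1.05100 >1
So |R|<1 on (-2.8000, 0).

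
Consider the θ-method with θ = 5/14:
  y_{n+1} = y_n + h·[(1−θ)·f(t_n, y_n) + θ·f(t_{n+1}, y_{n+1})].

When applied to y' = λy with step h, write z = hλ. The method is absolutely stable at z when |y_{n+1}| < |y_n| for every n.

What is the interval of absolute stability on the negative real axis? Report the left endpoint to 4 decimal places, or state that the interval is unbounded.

z∈(-7.0000,0).

Set f=λy, z=hλ:
  y_{n+1} = y_n + z·[9/14·y_n + 5/14·y_{n+1}] ⇒ (1 − 5/14z)y_{n+1} = (1 + 9/14z)y_n
  so R(z) = (1 + 9/14z)/(1 − 5/14z).

Find x<0 with |R(x)|<1.
x=-1.76: |R|=0.0807
R=−1: 1+9/14x = −1+5/14x ⇒ -2/7x=2 ⇒ x=2/(-2/7)=-7.0000
Confirm numerically:
  x=-5.367: |R|=0.84004 <1
  x=-4.707: |R|=0.75564 <1
  x=-4.649: |R|=0.74751 <1
  x=-3.748: |R|=0.60269 <1
  x=-7.506: |R|=1.03928 >1
  x=-7.261: |R|=1.02075 >1
  x=-7.144: |R|=1.01158 >1
Stable set (-7.0000, 0).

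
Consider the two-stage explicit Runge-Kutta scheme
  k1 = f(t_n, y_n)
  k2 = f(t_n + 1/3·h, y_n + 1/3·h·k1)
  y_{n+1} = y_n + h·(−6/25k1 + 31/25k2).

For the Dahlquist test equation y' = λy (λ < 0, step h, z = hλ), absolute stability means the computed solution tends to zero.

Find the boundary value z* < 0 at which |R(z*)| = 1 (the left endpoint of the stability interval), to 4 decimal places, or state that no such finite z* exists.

Test eqn y'=λy, z=hλ:
  k1=λy_n ⇒ h·k1=z·y_n;  k2=λ(1+1/3z)y_n ⇒ h·k2=z(1+1/3z)y_n
  y_{n+1}/y_n = 1 − 6/25z + 31/25z(1+1/3z) = 1 + z + 31/75z²
  R(z) = 1 + z + 31/75z².

Boundary: |R(x)|=1, x<0.
x=-0.47: |R|=0.6213
R=1: x+31/75x²=0 ⇒ x=−75/31=-2.4194; min R=1−1/(4·31/75)=0.3952>−1
Confirm numerically:
  x=-2.365: |R|=0.94687 <1
  x=-2.165: |R|=0.77239 <1
  x=-2.040: |R|=0.68013 <1
  x=-2.854: |R|=1.51273 >1
  x=-2.710: |R|=1.32556 >1
  x=-2.501: |R|=1.08440 >1
So |R|<1 on (-2.4194, 0).

left endpoint -2.4194.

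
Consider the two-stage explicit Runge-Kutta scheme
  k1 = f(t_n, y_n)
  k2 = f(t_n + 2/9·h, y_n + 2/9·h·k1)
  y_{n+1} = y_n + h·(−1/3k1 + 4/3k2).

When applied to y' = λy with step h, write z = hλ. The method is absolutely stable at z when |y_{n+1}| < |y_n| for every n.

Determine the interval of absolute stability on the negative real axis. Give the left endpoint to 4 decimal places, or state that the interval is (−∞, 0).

z∈(-3.3750,0).

With y'=λy (z=hλ):
  k1=λy_n ⇒ h·k1=z·y_n;  k2=λ(1+2/9z)y_n ⇒ h·k2=z(1+2/9z)y_n
  y_{n+1}/y_n = 1 − 1/3z + 4/3z(1+2/9z) = 1 + z + 8/27z²
  ⇒ R(z) = 1 + z + 8/27z².

Boundary: |R(x)|=1, x<0.
x=-0.69: |R|=0.4511
R=1: x+8/27x²=0 ⇒ x=−27/8=-3.3750; min R=1−1/(4·8/27)=0.1562>−1
Confirm numerically:
  x=-3.253: |R|=0.88241 <1
  x=-1.829: |R|=0.16218 <1
  x=-1.751: |R|=0.15744 <1
  x=-3.922: |R|=1.63565 >1
  x=-3.481: |R|=1.10933 >1
  x=-3.427: |R|=1.05280 >1
Stable set (-3.3750, 0).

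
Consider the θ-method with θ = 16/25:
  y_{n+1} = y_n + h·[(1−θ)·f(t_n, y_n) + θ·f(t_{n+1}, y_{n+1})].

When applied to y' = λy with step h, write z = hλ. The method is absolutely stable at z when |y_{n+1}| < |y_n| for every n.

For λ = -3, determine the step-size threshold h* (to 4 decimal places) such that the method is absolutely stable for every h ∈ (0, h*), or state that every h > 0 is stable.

Test eqn y'=λy, z=hλ:
  y_{n+1} = y_n + z·[9/25·y_n + 16/25·y_{n+1}] ⇒ (1 − 16/25z)y_{n+1} = (1 + 9/25z)y_n
  R(z) = (1 + 9/25z)/(1 − 16/25z).

Solve |R(x)|<1 on ℝ⁻.
x=-0.43: |R|=0.6628
x=-2: |R|=0.1228
x=-10: |R|=0.3514
x=-100: |R|=0.5385
θ=16/25≥1/2 ⇒ |1+9/25x|<|1−16/25x| ∀x<0 ⇒ interval (−∞,0).

unbounded; (−∞, 0). Any h>0 works for λ=-3.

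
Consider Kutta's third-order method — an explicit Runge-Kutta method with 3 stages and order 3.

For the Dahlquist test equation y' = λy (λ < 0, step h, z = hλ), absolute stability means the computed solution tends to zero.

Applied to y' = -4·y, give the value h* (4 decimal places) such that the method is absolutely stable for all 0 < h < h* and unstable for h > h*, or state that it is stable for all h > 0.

Set f=λy, z=hλ:
  order 3, 3-stage ⇒ R(z)=1+z+z^2/2+z^3/6
  (e.g. R(-1.35)=0.15119, |R|=0.15119)

Solve |R(x)|<1 on ℝ⁻.
x=-1.35: |R|=0.1512
|R(-2.77)|=1.4759 |R(-2.3)|=0.6828 |R(-0.63)|=0.5268
Bisect:
  x_lo=-2.9619 |R|=1.9062  x_hi=-0.2732 |R|=0.7608
  mid=-1.61754 |R|=0.01468 →hi
  mid=-2.28973 |R|=0.66909 →hi
  mid=-2.62582 |R|=1.19584 →lo
  mid=-2.45778 |R|=0.91188 →hi
  mid=-2.54180 |R|=1.04841 →lo
  mid=-2.49979 |R|=0.97882 →hi
  mid=-2.52079 |R|=1.01328 →lo
  mid=-2.51029 |R|=0.99597 →hi
  mid=-2.51554 |R|=1.00460 →lo
  mid=-2.51292 |R|=1.00028 →lo
  ...
  [-2.51275,-2.51259] ⇒ x*=-2.5127
Interval (-2.5127, 0).

(-2.5127,0); λ=-4 ⇒ h* = 0.6282.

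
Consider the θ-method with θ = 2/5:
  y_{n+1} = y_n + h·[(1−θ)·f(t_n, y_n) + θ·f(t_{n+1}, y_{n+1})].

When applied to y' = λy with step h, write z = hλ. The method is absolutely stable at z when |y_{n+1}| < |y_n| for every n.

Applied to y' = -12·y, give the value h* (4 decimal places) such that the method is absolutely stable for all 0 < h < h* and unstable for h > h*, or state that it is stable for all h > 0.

With y'=λy (z=hλ):
  y_{n+1} = y_n + z·[3/5·y_n + 2/5·y_{n+1}] ⇒ (1 − 2/5z)y_{n+1} = (1 + 3/5z)y_n
  Hence R(z) = (1 + 3/5z)/(1 − 2/5z).

Boundary: |R(x)|=1, x<0.
x=-0.37: |R|=0.6777
R=−1: 1+3/5x = −1+2/5x ⇒ -1/5x=2 ⇒ x=2/(-1/5)=-10.0000
Confirm numerically:
  x=-9.383: |R|=0.97404 <1
  x=-8.779: |R|=0.94587 <1
  x=-7.128: |R|=0.85085 <1
  x=-6.781: |R|=0.82658 <1
  x=-10.361: |R|=1.01403 >1
  x=-10.286: |R|=1.01118 >1
  x=-10.281: |R|=1.01099 >1
Stable set (-10.0000, 0).

(-10.0000,0); λ=-12 ⇒ h* = (10)/12 = 0.8333.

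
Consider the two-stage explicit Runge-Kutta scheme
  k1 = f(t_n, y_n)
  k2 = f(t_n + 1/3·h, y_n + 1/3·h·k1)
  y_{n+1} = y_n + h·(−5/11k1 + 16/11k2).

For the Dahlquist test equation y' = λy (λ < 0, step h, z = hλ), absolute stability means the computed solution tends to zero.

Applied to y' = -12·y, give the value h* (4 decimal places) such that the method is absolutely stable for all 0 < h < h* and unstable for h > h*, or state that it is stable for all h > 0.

(-2.0625,0); λ=-12 ⇒ h* = (33/16)/12 = 0.1719.

Set f=λy, z=hλ:
  k1=λy_n ⇒ h·k1=z·y_n;  k2=λ(1+1/3z)y_n ⇒ h·k2=z(1+1/3z)y_n
  y_{n+1}/y_n = 1 − 5/11z + 16/11z(1+1/3z) = 1 + z + 16/33z²
  R(z) = 1 + z + 16/33z².

Find x<0 with |R(x)|<1.
x=-1.37: |R|=0.5400
R=1: x+16/33x²=0 ⇒ x=−33/16=-2.0625; min R=1−1/(4·16/33)=0.4844>−1
Confirm numerically:
  x=-1.353: |R|=0.53457 <1
  x=-1.226: |R|=0.50276 <1
  x=-1.123: |R|=0.48846 <1
  x=-2.652: |R|=1.75799 >1
  x=-2.106: |R|=1.04442 >1
Stable set (-2.0625, 0).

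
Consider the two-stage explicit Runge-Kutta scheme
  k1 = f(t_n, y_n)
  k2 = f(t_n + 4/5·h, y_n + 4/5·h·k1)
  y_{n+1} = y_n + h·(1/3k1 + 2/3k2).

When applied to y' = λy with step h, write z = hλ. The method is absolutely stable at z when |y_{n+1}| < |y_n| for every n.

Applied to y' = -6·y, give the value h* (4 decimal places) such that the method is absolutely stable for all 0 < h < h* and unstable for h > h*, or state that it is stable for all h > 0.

Set f=λy, z=hλ:
  k1=λy_n ⇒ h·k1=z·y_n;  k2=λ(1+4/5z)y_n ⇒ h·k2=z(1+4/5z)y_n
  y_{n+1}/y_n = 1 + 1/3z + 2/3z(1+4/5z) = 1 + z + 8/15z²
  Hence R(z) = 1 + z + 8/15z².

Find x<0 with |R(x)|<1.
x=-1.06: |R|=0.5393
R=1: x+8/15x²=0 ⇒ x=−15/8=-1.8750; min R=1−1/(4·8/15)=0.5312>−1
Confirm numerically:
  x=-1.561: |R|=0.73858 <1
  x=-0.877: |R|=0.53320 <1
  x=-0.770: |R|=0.54621 <1
  x=-2.475: |R|=1.79200 >1
  x=-2.409: |R|=1.68608 >1
  x=-1.992: |R|=1.12430 >1
Stable set (-1.8750, 0).

(-1.8750,0); λ=-6 ⇒ h* = (15/8)/6 = 0.3125.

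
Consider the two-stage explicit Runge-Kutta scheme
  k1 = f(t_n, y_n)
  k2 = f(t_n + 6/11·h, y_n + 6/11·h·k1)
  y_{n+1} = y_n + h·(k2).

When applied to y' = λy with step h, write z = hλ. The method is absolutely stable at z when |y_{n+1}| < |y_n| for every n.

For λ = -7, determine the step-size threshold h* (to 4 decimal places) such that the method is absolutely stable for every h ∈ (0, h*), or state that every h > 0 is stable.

Test eqn y'=λy, z=hλ:
  k1=λy_n ⇒ h·k1=z·y_n;  k2=λ(1+6/11z)y_n ⇒ h·k2=z(1+6/11z)y_n
  y_{n+1}/y_n = 1 + z(1+6/11z) = 1 + z + 6/11z²
  ⇒ R(z) = 1 + z + 6/11z².

Boundary: |R(x)|=1, x<0.
x=-1.46: |R|=0.7027
R=1: x+6/11x²=0 ⇒ x=−11/6=-1.8333; min R=1−1/(4·6/11)=0.5417>−1
Confirm numerically:
  x=-1.598: |R|=0.79487 <1
  x=-1.253: |R|=0.60337 <1
  x=-1.003: |R|=0.54573 <1
  x=-0.981: |R|=0.54392 <1
  x=-1.965: |R|=1.14112 >1
  x=-1.923: |R|=1.09405 >1
  x=-1.861: |R|=1.02808 >1
Stable set (-1.8333, 0).

(-1.8333,0); λ=-7 ⇒ h* = (11/6)/7 = 0.2619.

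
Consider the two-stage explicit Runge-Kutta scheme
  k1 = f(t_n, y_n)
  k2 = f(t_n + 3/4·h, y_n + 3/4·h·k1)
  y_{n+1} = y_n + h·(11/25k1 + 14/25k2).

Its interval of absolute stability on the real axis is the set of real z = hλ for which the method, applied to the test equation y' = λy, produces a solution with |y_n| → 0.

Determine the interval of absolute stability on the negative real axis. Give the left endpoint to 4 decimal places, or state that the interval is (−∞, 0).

Set f=λy, z=hλ:
  k1=λy_n ⇒ h·k1=z·y_n;  k2=λ(1+3/4z)y_n ⇒ h·k2=z(1+3/4z)y_n
  y_{n+1}/y_n = 1 + 11/25z + 14/25z(1+3/4z) = 1 + z + 21/50z²
  Hence R(z) = 1 + z + 21/50z².

Solve |R(x)|<1 on ℝ⁻.
x=-1.04: |R|=0.4143
R=1: x+21/50x²=0 ⇒ x=−50/21=-2.3810; min R=1−1/(4·21/50)=0.4048>−1
Confirm numerically:
  x=-1.260: |R|=0.40679 <1
  x=-1.078: |R|=0.41008 <1
  x=-1.071: |R|=0.41076 <1
  x=-2.815: |R|=1.51317 >1
  x=-2.775: |R|=1.45926 >1
  x=-2.652: |R|=1.30190 >1
Stable set (-2.3810, 0).

z∈(-2.3810,0).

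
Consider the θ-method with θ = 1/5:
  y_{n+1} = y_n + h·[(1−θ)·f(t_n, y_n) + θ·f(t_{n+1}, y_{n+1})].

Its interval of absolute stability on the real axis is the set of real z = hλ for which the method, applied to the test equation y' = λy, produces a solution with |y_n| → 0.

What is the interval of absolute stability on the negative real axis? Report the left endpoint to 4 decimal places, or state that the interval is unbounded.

z∈(-3.3333,0).

Test eqn y'=λy, z=hλ:
  y_{n+1} = y_n + z·[4/5·y_n + 1/5·y_{n+1}] ⇒ (1 − 1/5z)y_{n+1} = (1 + 4/5z)y_n
  R(z) = (1 + 4/5z)/(1 − 1/5z).

Solve |R(x)|<1 on ℝ⁻.
x=-1.66: |R|=0.2462
R=−1: 1+4/5x = −1+1/5x ⇒ -3/5x=2 ⇒ x=2/(-3/5)=-3.3333
Confirm numerically:
  x=-2.551: |R|=0.68918 <1
  x=-2.522: |R|=0.67642 <1
  x=-2.314: |R|=0.58190 <1
  x=-3.818: |R|=1.16489 >1
  x=-3.648: |R|=1.10916 >1
  x=-3.364: |R|=1.01100 >1
So |R|<1 on (-3.3333, 0).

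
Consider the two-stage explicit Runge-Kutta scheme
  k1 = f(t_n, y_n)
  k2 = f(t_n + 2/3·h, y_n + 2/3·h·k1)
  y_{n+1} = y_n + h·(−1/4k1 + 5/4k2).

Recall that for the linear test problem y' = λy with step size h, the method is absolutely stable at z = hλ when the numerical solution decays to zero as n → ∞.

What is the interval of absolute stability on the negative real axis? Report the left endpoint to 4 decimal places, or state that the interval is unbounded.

z∈(-1.2000,0).

Set f=λy, z=hλ:
  k1=λy_n ⇒ h·k1=z·y_n;  k2=λ(1+2/3z)y_n ⇒ h·k2=z(1+2/3z)y_n
  y_{n+1}/y_n = 1 − 1/4z + 5/4z(1+2/3z) = 1 + z + 5/6z²
  R(z) = 1 + z + 5/6z².

Boundary: |R(x)|=1, x<0.
x=-0.88: |R|=0.7653
R=1: x+5/6x²=0 ⇒ x=−6/5=-1.2000; min R=1−1/(4·5/6)=0.7000>−1
Confirm numerically:
  x=-1.048: |R|=0.86725 <1
  x=-1.017: |R|=0.84491 <1
  x=-0.612: |R|=0.70012 <1
  x=-0.545: |R|=0.70252 <1
  x=-1.586: |R|=1.51016 >1
  x=-1.584: |R|=1.50688 >1
  x=-1.289: |R|=1.09560 >1
So |R|<1 on (-1.2000, 0).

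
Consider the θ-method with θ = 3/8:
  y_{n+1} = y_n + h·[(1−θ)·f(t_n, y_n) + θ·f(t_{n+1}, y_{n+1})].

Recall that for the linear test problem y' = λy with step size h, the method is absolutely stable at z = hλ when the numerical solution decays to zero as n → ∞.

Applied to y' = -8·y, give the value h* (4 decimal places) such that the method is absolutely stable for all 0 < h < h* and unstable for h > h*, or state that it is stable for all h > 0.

(-8.0000,0); λ=-8 ⇒ h* = (8)/8 = 1.0000.

Set f=λy, z=hλ:
  y_{n+1} = y_n + z·[5/8·y_n + 3/8·y_{n+1}] ⇒ (1 − 3/8z)y_{n+1} = (1 + 5/8z)y_n
  ⇒ R(z) = (1 + 5/8z)/(1 − 3/8z).

Boundary: |R(x)|=1, x<0.
x=-0.99: |R|=0.2780
R=−1: 1+5/8x = −1+3/8x ⇒ -1/4x=2 ⇒ x=2/(-1/4)=-8.0000
Confirm numerically:
  x=-7.848: |R|=0.99036 <1
  x=-6.489: |R|=0.88998 <1
  x=-4.555: |R|=0.68198 <1
  x=-8.593: |R|=1.03511 >1
  x=-8.243: |R|=1.01485 >1
Stable set (-8.0000, 0).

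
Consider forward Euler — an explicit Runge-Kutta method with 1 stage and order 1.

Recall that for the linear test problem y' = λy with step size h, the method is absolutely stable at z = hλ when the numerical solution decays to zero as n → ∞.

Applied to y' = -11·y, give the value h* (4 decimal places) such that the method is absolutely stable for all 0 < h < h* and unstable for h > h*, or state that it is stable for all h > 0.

(-2.0000,0); λ=-11 ⇒ h* = 0.1818.

On y'=λy, z=hλ:
  order 1, 1-stage ⇒ R(z)=1+z
  (e.g. R(-0.82)=0.18000, |R|=0.18000)

Boundary: |R(x)|=1, x<0.
x=-0.82: |R|=0.1800
|R(-2.15)|=1.1500 |R(-2.01)|=1.0100 |R(-1.18)|=0.1800
Bisect:
  x_lo=-2.3647 |R|=1.3647  x_hi=-0.3586 |R|=0.6414
  mid=-1.36166 |R|=0.36166 →hi
  mid=-1.86318 |R|=0.86318 →hi
  mid=-2.11394 |R|=1.11394 →lo
  mid=-1.98856 |R|=0.98856 →hi
  mid=-2.05125 |R|=1.05125 →lo
  mid=-2.01991 |R|=1.01991 →lo
  mid=-2.00424 |R|=1.00424 →lo
  ...
  [-2.00007,-1.99995] ⇒ x*=-2.0000
So |R|<1 on (-2.0000, 0).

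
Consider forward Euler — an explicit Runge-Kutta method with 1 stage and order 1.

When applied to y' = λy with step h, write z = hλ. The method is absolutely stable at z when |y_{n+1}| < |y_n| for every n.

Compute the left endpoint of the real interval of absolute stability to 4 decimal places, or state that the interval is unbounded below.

z* = -2.0000.

On y'=λy, z=hλ:
  order 1, 1-stage ⇒ R(z)=1+z
  (e.g. R(-1.58)=-0.58000, |R|=0.58000)

Solve |R(x)|<1 on ℝ⁻.
x=-1.58: |R|=0.5800
|R(-0.86)|=0.1400 |R(-0.62)|=0.3800 |R(-0.53)|=0.4700
Bisect:
  x_lo=-2.7181 |R|=1.7181  x_hi=-0.2500 |R|=0.7500
  mid=-1.48408 |R|=0.48408 →hi
  mid=-2.10111 |R|=1.10111 →lo
  mid=-1.79260 |R|=0.79260 →hi
  mid=-1.94685 |R|=0.94685 →hi
  mid=-2.02398 |R|=1.02398 →lo
  mid=-1.98542 |R|=0.98542 →hi
  mid=-2.00470 |R|=1.00470 →lo
  mid=-1.99506 |R|=0.99506 →hi
  mid=-1.99988 |R|=0.99988 →hi
  ...
  [-2.00003,-1.99988] ⇒ x*=-2.0000
So |R|<1 on (-2.0000, 0).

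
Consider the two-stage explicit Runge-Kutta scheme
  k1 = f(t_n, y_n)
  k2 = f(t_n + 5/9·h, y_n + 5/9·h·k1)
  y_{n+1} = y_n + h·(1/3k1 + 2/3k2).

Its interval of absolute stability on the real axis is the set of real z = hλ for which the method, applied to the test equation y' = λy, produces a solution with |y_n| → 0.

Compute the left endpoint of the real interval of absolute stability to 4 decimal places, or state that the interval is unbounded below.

On y'=λy, z=hλ:
  k1=λy_n ⇒ h·k1=z·y_n;  k2=λ(1+5/9z)y_n ⇒ h·k2=z(1+5/9z)y_n
  y_{n+1}/y_n = 1 + 1/3z + 2/3z(1+5/9z) = 1 + z + 10/27z²
  so R(z) = 1 + z + 10/27z².

Find x<0 with |R(x)|<1.
x=-1.27: |R|=0.3274
R=1: x+10/27x²=0 ⇒ x=−27/10=-2.7000; min R=1−1/(4·10/27)=0.3250>−1
Confirm numerically:
  x=-2.648: |R|=0.94900 <1
  x=-2.434: |R|=0.76021 <1
  x=-2.149: |R|=0.56144 <1
  x=-1.897: |R|=0.43582 <1
  x=-2.976: |R|=1.30421 >1
  x=-2.899: |R|=1.21367 >1
  x=-2.762: |R|=1.06342 >1
So |R|<1 on (-2.7000, 0).

z* = -2.7000.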